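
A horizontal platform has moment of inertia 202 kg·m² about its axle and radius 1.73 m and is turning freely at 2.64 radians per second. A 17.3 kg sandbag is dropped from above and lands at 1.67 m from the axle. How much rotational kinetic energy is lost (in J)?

The added mass arrives with no angular momentum about the axle, and any external torque about the axle is negligible, so the system's angular momentum is conserved.
Added inertia Σmr² = (17.3)(1.67)² = 48.25 kg·m²; I_f = 202.0 + 48.25 = 250.2 kg·m².
ω_f = I_p ω_i / I_f = (202.0)(2.64) / 250.2 = 2.131 rad/s.
KE_i = ½(202.0)(2.640 rad/s)² = 703.9 J; KE_f = ½(250.2)(2.131)² = 568.2 J.

energy lost ≈ 136 J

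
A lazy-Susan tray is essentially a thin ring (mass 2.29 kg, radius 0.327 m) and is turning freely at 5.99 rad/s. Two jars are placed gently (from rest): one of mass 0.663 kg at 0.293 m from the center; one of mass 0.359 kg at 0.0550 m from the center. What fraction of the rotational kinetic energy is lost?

fraction ≈ 0.192

No external torque acts about the center; L_before = L_after.
I_p = (2.29)(0.327)² = 0.2449 kg·m².
Added inertia Σmr² = (0.663)(0.293)² + (0.359)(0.0550)² = 0.05800 kg·m²; I_f = 0.2449 + 0.05800 = 0.3029 kg·m².
ω_f = I_p ω_i / I_f = (0.2449)(5.99) / 0.3029 = 4.843 rad/s.
KE_i = ½(0.2449)(5.990 rad/s)² = 4.393 J; KE_f = ½(0.3029)(4.843)² = 3.552 J.
Fraction lost = 0.1915.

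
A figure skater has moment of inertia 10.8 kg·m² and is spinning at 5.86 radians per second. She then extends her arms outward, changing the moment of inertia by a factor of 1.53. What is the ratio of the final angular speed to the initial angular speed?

With no external torque about the axis, L is conserved: I₁ω₁ = I₂ω₂.
I₂ = 1.53 × 10.8 = 16.52 kg·m².
ω₂/ω₁ = I₁/I₂ = 10.80 / 16.52 = 0.6536.

ω₂/ω₁ ≈ 0.654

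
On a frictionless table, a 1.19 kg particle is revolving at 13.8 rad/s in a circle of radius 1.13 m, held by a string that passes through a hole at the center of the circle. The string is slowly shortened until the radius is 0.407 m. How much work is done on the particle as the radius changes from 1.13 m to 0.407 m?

The constraining force is radial, so m r² ω about the center is conserved.
ω₂ = ω₁ (r₁/r₂)² = (13.8)(1.13/0.407)² = 106.4 rad/s.
W = ΔKE = ½m(v₂² − v₁²) = 970.6 J.

W ≈ 971 J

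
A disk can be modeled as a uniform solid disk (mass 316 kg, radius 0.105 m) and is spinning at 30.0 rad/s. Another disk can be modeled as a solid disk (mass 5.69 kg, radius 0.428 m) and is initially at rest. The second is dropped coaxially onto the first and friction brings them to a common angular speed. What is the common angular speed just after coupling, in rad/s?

No external torque acts about the common axis, so total angular momentum is conserved.
Moments of inertia: I_A = ½(316)(0.105)² = 1.742 kg·m²; I_B = ½(5.69)(0.428)² = 0.5212 kg·m².
Taking A's sense as positive: L = (1.742)(30.0) = 52.26 kg·m²·rad/s.
Combined I = 1.742 + 0.5212 = 2.263 kg·m².
ω_f = L / I = 52.26 / 2.263 = 23.09 rad/s.

|ω_f| ≈ 23.1 rad/s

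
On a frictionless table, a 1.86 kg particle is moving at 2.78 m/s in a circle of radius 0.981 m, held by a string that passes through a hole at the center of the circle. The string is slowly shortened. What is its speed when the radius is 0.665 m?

v₂ ≈ 4.10 m/s

The only horizontal force on the mass is along the cord (radial), so it exerts no torque about the hole and angular momentum m v r is conserved.
v₂ = v₁ r₁ / r₂ = (2.78)(0.981) / (0.665) = 4.101 m/s.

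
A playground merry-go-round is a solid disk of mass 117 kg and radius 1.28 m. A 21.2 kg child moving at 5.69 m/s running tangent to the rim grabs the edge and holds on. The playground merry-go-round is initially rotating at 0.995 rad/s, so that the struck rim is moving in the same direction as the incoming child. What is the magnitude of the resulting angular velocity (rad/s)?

|ω_f| ≈ 1.91 rad/s

The axle reaction passes through the axle and exerts no torque about it; angular momentum about the axle is conserved through the impact.
I_p = ½(117)(1.28)² = 95.85 kg·m². Taking the sense of the child's angular momentum as positive, L_{child} = m v R = (21.2)(5.69)(1.28) = 154.4 kg·m²/s.
L_i = +I_p ω_p + m v R = +(95.85)(0.995) + 154.4 = 249.8 kg·m²/s.
After sticking, I_f = I_p + m R² = 95.85 + (21.2)(1.28)² = 130.6 kg·m².
ω_f = L_i / I_f = 249.8 / 130.6 = 1.913 rad/s.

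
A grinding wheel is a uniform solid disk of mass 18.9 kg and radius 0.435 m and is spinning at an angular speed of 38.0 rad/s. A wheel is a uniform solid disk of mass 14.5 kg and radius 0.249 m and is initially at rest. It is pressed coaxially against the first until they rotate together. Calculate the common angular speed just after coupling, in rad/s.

|ω_f| ≈ 30.4 rad/s

The coupling torques are internal; angular momentum about the shared axis is conserved.
Moments of inertia: I_A = ½(18.9)(0.435)² = 1.788 kg·m²; I_B = ½(14.5)(0.249)² = 0.4495 kg·m².
Taking A's sense as positive: L = (1.788)(38.0) = 67.95 kg·m²·rad/s.
Combined I = 1.788 + 0.4495 = 2.238 kg·m².
ω_f = L / I = 67.95 / 2.238 = 30.37 rad/s.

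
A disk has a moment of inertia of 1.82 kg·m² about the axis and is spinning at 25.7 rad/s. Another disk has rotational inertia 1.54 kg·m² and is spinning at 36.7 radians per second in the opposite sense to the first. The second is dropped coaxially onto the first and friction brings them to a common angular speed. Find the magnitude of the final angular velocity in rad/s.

|ω_f| ≈ 2.90 rad/s

The coupling torques are internal; angular momentum about the shared axis is conserved.
Taking A's sense as positive: L = (1.820)(25.7) − (1.540)(36.7) = -9.744 kg·m²·rad/s.
Combined I = 1.820 + 1.540 = 3.360 kg·m².
ω_f = L / I = -9.744 / 3.360 = -2.900 rad/s.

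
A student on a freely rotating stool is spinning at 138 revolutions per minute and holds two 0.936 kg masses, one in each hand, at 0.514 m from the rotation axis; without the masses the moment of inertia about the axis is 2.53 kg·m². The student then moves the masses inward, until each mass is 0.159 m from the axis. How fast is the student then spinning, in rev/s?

ω₂ ≈ 2.70 rev/s

Angular momentum about the spin axis is conserved since the torque about it is zero.
I₁ = 2.53 + 2(0.936)(0.514)² = 3.025 kg·m²; I₂ = 2.53 + 2(0.936)(0.159)² = 2.577 kg·m².
ω₂ = I₁ω₁ / I₂ = (3.025)(138 rpm) / (2.577) = 161.9 rpm = 2.699 rev/s.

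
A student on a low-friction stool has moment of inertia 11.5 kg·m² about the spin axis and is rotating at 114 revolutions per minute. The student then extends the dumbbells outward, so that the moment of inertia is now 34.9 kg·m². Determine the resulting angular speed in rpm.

No external torque acts about the spin axis, so angular momentum is conserved.
ω₂ = I₁ω₁ / I₂ = (11.50)(114 rpm) / (34.90) = 37.56 rpm.

ω₂ ≈ 37.6 rpm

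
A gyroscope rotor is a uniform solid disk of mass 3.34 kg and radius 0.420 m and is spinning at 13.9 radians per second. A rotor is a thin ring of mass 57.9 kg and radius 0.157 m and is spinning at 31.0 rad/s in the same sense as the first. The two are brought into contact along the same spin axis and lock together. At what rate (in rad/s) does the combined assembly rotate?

The coupling torques are internal; angular momentum about the shared axis is conserved.
Moments of inertia: I_A = ½(3.34)(0.420)² = 0.2946 kg·m²; I_B = (57.9)(0.157)² = 1.427 kg·m².
Taking A's sense as positive: L = (0.2946)(13.9) + (1.427)(31.0) = 48.34 kg·m²·rad/s.
Combined I = 0.2946 + 1.427 = 1.722 kg·m².
ω_f = L / I = 48.34 / 1.722 = 28.07 rad/s.

|ω_f| ≈ 28.1 rad/s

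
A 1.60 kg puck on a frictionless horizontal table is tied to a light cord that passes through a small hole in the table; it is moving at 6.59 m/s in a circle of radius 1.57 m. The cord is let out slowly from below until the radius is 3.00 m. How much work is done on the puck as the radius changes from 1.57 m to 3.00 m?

W ≈ -25.2 J

The only horizontal force on the mass is along the cord (radial), so it exerts no torque about the hole and angular momentum m v r is conserved.
v₂ = v₁ r₁ / r₂ = (6.59)(1.57) / (3.00) = 3.449 m/s.
W = ΔKE = ½m(v₂² − v₁²) = -25.23 J.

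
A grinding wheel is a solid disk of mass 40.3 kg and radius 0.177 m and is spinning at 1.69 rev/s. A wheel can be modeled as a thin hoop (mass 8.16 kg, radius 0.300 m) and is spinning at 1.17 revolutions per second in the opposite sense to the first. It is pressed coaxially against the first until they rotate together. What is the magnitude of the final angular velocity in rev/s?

|ω_f| ≈ 0.152 rev/s

No external torque acts about the common axis, so total angular momentum is conserved.
Moments of inertia: I_A = ½(40.3)(0.177)² = 0.6313 kg·m²; I_B = (8.16)(0.300)² = 0.7344 kg·m².
Taking A's sense as positive: L = (0.6313)(1.69) − (0.7344)(1.17) = 0.2076 kg·m²·rev/s.
Combined I = 0.6313 + 0.7344 = 1.366 kg·m².
ω_f = L / I = 0.2076 / 1.366 = 0.1520 rev/s.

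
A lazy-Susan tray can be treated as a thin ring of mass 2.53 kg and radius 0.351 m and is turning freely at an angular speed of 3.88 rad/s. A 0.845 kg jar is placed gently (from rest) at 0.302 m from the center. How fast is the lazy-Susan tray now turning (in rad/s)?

ω_f ≈ 3.11 rad/s

The added mass arrives with no angular momentum about the center, and any external torque about the center is negligible, so the system's angular momentum is conserved.
I_p = (2.53)(0.351)² = 0.3117 kg·m².
Added inertia Σmr² = (0.845)(0.302)² = 0.07707 kg·m²; I_f = 0.3117 + 0.07707 = 0.3888 kg·m².
ω_f = I_p ω_i / I_f = (0.3117)(3.88) / 0.3888 = 3.111 rad/s.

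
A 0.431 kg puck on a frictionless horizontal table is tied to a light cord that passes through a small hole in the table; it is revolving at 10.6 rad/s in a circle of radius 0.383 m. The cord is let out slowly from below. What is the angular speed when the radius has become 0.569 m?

The constraining force is radial, so m r² ω about the center is conserved.
ω₂ = ω₁ (r₁/r₂)² = (10.6)(0.383/0.569)² = 4.803 rad/s.

ω₂ ≈ 4.80 rad/s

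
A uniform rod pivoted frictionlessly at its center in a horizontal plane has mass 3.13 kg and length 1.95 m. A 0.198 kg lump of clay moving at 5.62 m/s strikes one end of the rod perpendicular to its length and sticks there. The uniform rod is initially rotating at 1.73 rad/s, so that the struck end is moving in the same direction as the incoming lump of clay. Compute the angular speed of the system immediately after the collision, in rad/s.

|ω_f| ≈ 2.37 rad/s

The axle reaction passes through the pivot and exerts no torque about it; angular momentum about the pivot is conserved through the impact.
I_p = (1/12)(3.13)(1.95)² = 0.9918 kg·m². Taking the sense of the lump of clay's angular momentum as positive, L_{lump} = m v R = (0.198)(5.62)(1.95/2) = 1.085 kg·m²/s.
L_i = +I_p ω_p + m v R = +(0.9918)(1.73) + 1.085 = 2.801 kg·m²/s.
After sticking, I_f = I_p + m R² = 0.9918 + (0.198)(1.95/2)² = 1.180 kg·m².
ω_f = L_i / I_f = 2.801 / 1.180 = 2.373 rad/s.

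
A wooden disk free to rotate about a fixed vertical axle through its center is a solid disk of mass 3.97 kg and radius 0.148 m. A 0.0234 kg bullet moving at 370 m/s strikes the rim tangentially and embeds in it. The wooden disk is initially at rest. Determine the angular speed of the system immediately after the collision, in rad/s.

About the axle the impulsive forces during the collision are internal, so angular momentum about that axis is conserved.
I_p = ½(3.97)(0.148)² = 0.04348 kg·m². Taking the sense of the bullet's angular momentum as positive, L_{bullet} = m v R = (0.0234)(370)(0.148) = 1.281 kg·m²/s.
L_i = 0 + 1.281 = 1.281 kg·m²/s.
After sticking, I_f = I_p + m R² = 0.04348 + (0.0234)(0.148)² = 0.04399 kg·m².
ω_f = L_i / I_f = 1.281 / 0.04399 = 29.13 rad/s.

|ω_f| ≈ 29.1 rad/s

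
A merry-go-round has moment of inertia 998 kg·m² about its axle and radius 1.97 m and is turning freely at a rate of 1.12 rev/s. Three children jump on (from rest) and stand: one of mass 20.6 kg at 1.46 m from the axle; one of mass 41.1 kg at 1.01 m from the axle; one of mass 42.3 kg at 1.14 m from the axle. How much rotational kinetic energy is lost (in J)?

The added mass arrives with no angular momentum about the axle, and any external torque about the axle is negligible, so the system's angular momentum is conserved.
Added inertia Σmr² = (20.6)(1.46)² + (41.1)(1.01)² + (42.3)(1.14)² = 140.8 kg·m²; I_f = 998.0 + 140.8 = 1139 kg·m².
ω_f = I_p ω_i / I_f = (998.0)(1.12) / 1139 = 0.9815 rev/s.
KE_i = ½(998.0)(7.037 rad/s)² = 24710 J; KE_f = ½(1139)(6.167)² = 21660 J.

energy lost ≈ 3060 J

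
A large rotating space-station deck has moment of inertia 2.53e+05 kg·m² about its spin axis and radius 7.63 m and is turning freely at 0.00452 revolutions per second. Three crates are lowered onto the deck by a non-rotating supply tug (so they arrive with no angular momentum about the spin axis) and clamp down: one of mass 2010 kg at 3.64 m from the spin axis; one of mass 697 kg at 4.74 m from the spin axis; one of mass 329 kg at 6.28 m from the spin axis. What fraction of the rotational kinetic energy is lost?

fraction ≈ 0.179

The added mass arrives with no angular momentum about the spin axis, and any external torque about the spin axis is negligible, so the system's angular momentum is conserved.
Added inertia Σmr² = (2010)(3.64)² + (697)(4.74)² + (329)(6.28)² = 55270 kg·m²; I_f = 2.530e+05 + 55270 = 3.083e+05 kg·m².
ω_f = I_p ω_i / I_f = (2.530e+05)(0.00452) / 3.083e+05 = 0.003710 rev/s.
KE_i = ½(2.530e+05)(0.02840 rad/s)² = 102.0 J; KE_f = ½(3.083e+05)(0.02331)² = 83.74 J.
Fraction lost = 0.1793.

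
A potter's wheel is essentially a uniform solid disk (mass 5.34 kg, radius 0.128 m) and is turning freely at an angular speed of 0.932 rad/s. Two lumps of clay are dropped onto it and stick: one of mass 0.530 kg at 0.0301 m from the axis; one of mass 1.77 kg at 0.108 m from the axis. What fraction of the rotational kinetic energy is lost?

No external torque acts about the axis; L_before = L_after.
I_p = ½(5.34)(0.128)² = 0.04375 kg·m².
Added inertia Σmr² = (0.530)(0.0301)² + (1.77)(0.108)² = 0.02113 kg·m²; I_f = 0.04375 + 0.02113 = 0.06487 kg·m².
ω_f = I_p ω_i / I_f = (0.04375)(0.932) / 0.06487 = 0.6285 rad/s.
KE_i = ½(0.04375)(0.9320 rad/s)² = 0.01900 J; KE_f = ½(0.06487)(0.6285)² = 0.01281 J.
Fraction lost = 0.3257.

fraction ≈ 0.326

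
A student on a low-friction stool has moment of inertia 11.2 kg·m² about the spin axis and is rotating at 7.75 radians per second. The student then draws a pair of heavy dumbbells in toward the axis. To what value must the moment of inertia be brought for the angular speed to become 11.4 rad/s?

Angular momentum about the spin axis is conserved since the torque about it is zero.
I₂ = I₁ω₁ / ω₂ = (11.2)(7.75) / (11.4) = 7.614 kg·m².

I₂ ≈ 7.61 kg·m²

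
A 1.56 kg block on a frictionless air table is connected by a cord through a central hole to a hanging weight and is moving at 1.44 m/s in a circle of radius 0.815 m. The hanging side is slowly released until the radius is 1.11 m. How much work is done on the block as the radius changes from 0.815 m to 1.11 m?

Central (radial) force ⇒ zero torque about the center ⇒ m v r is constant.
v₂ = v₁ r₁ / r₂ = (1.44)(0.815) / (1.11) = 1.057 m/s.
W = ΔKE = ½m(v₂² − v₁²) = -0.7455 J.

W ≈ -0.745 J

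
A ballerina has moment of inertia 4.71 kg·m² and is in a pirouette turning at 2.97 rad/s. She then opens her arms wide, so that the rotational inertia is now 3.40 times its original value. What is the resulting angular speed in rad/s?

With no external torque about the axis, L is conserved: I₁ω₁ = I₂ω₂.
I₂ = 3.40 × 4.71 = 16.01 kg·m².
ω₂ = I₁ω₁ / I₂ = (4.710)(2.97 rad/s) / (16.01) = 0.8735 rad/s.

ω₂ ≈ 0.874 rad/s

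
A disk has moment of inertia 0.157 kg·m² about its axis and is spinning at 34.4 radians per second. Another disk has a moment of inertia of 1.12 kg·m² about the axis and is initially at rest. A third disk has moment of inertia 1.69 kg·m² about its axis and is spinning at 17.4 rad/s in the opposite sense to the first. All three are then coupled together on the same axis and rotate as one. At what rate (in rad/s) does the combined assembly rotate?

|ω_f| ≈ 8.09 rad/s

The coupling torques are internal; angular momentum about the shared axis is conserved.
Taking A's sense as positive: L = (0.1570)(34.4) − (1.690)(17.4) = -24.01 kg·m²·rad/s.
Combined I = 0.1570 + 1.120 + 1.690 = 2.967 kg·m².
ω_f = L / I = -24.01 / 2.967 = -8.091 rad/s.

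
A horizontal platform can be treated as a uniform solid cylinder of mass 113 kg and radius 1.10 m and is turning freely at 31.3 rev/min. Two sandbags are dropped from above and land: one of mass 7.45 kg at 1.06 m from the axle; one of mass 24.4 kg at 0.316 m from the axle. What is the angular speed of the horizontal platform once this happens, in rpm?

ω_f ≈ 27.0 rpm

No external torque acts about the axle; L_before = L_after.
I_p = ½(113)(1.10)² = 68.37 kg·m².
Added inertia Σmr² = (7.45)(1.06)² + (24.4)(0.316)² = 10.81 kg·m²; I_f = 68.37 + 10.81 = 79.17 kg·m².
ω_f = I_p ω_i / I_f = (68.37)(31.3) / 79.17 = 27.03 rpm.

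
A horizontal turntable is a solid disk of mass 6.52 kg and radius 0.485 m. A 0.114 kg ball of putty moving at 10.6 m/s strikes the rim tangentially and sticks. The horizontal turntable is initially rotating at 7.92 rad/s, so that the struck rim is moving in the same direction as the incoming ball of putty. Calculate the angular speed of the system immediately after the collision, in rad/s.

|ω_f| ≈ 8.39 rad/s

The axle reaction passes through the axle and exerts no torque about it; angular momentum about the axle is conserved through the impact.
I_p = ½(6.52)(0.485)² = 0.7668 kg·m². Taking the sense of the ball of putty's angular momentum as positive, L_{ball} = m v R = (0.114)(10.6)(0.485) = 0.5861 kg·m²/s.
L_i = +I_p ω_p + m v R = +(0.7668)(7.92) + 0.5861 = 6.659 kg·m²/s.
After sticking, I_f = I_p + m R² = 0.7668 + (0.114)(0.485)² = 0.7936 kg·m².
ω_f = L_i / I_f = 6.659 / 0.7936 = 8.391 rad/s.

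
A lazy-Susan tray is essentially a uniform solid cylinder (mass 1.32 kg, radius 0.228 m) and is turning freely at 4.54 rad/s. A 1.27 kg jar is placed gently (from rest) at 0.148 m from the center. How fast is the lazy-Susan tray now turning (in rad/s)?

ω_f ≈ 2.51 rad/s

The added mass arrives with no angular momentum about the center, and any external torque about the center is negligible, so the system's angular momentum is conserved.
I_p = ½(1.32)(0.228)² = 0.03431 kg·m².
Added inertia Σmr² = (1.27)(0.148)² = 0.02782 kg·m²; I_f = 0.03431 + 0.02782 = 0.06213 kg·m².
ω_f = I_p ω_i / I_f = (0.03431)(4.54) / 0.06213 = 2.507 rad/s.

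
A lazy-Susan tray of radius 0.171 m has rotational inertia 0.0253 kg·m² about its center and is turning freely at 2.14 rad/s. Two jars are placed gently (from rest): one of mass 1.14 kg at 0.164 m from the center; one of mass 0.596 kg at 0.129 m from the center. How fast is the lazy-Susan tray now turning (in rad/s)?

No external torque acts about the center; L_before = L_after.
Added inertia Σmr² = (1.14)(0.164)² + (0.596)(0.129)² = 0.04058 kg·m²; I_f = 0.02530 + 0.04058 = 0.06588 kg·m².
ω_f = I_p ω_i / I_f = (0.02530)(2.14) / 0.06588 = 0.8218 rad/s.

ω_f ≈ 0.822 rad/s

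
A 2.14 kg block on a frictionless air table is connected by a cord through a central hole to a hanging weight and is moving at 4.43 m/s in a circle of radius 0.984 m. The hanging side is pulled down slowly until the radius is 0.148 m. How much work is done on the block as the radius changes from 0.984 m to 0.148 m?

W ≈ 907 J

The only horizontal force on the mass is along the cord (radial), so it exerts no torque about the hole and angular momentum m v r is conserved.
v₂ = v₁ r₁ / r₂ = (4.43)(0.984) / (0.148) = 29.45 m/s.
W = ΔKE = ½m(v₂² − v₁²) = 907.2 J.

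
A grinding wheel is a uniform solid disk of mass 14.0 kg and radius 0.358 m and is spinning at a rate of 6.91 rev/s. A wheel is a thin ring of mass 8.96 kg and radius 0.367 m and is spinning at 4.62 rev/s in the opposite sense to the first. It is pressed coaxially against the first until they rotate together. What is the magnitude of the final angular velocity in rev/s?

No external torque acts about the common axis, so total angular momentum is conserved.
Moments of inertia: I_A = ½(14.0)(0.358)² = 0.8971 kg·m²; I_B = (8.96)(0.367)² = 1.207 kg·m².
Taking A's sense as positive: L = (0.8971)(6.91) − (1.207)(4.62) = 0.6238 kg·m²·rev/s.
Combined I = 0.8971 + 1.207 = 2.104 kg·m².
ω_f = L / I = 0.6238 / 2.104 = 0.2965 rev/s.

|ω_f| ≈ 0.296 rev/s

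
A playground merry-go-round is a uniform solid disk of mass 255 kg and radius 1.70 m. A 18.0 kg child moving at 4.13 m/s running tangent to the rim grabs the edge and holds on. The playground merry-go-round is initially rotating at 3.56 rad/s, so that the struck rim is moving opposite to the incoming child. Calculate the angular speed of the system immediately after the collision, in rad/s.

About the axle the impulsive forces during the collision are internal, so angular momentum about that axis is conserved.
I_p = ½(255)(1.70)² = 368.5 kg·m². Taking the sense of the child's angular momentum as positive, L_{child} = m v R = (18.0)(4.13)(1.70) = 126.4 kg·m²/s.
L_i = −I_p ω_p + m v R = −(368.5)(3.56) + 126.4 = -1185 kg·m²/s.
After sticking, I_f = I_p + m R² = 368.5 + (18.0)(1.70)² = 420.5 kg·m².
ω_f = L_i / I_f = -1185 / 420.5 = -2.819 rad/s.

|ω_f| ≈ 2.82 rad/s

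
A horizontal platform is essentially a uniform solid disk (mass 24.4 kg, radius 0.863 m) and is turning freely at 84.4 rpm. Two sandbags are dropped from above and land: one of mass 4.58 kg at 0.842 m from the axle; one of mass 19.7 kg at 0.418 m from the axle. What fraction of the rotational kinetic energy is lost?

No external torque acts about the axle; L_before = L_after.
I_p = ½(24.4)(0.863)² = 9.086 kg·m².
Added inertia Σmr² = (4.58)(0.842)² + (19.7)(0.418)² = 6.689 kg·m²; I_f = 9.086 + 6.689 = 15.78 kg·m².
ω_f = I_p ω_i / I_f = (9.086)(84.4) / 15.78 = 48.61 rpm.
KE_i = ½(9.086)(8.838 rad/s)² = 354.9 J; KE_f = ½(15.78)(5.091)² = 204.4 J.
Fraction lost = 0.4240.

fraction ≈ 0.424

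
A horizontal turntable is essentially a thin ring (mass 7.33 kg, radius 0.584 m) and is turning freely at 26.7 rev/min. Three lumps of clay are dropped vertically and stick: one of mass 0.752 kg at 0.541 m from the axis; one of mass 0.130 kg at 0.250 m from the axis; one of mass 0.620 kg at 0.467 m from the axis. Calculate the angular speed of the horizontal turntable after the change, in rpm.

ω_f ≈ 23.3 rpm

The added mass arrives with no angular momentum about the axis, and any external torque about the axis is negligible, so the system's angular momentum is conserved.
I_p = (7.33)(0.584)² = 2.500 kg·m².
Added inertia Σmr² = (0.752)(0.541)² + (0.130)(0.250)² + (0.620)(0.467)² = 0.3634 kg·m²; I_f = 2.500 + 0.3634 = 2.863 kg·m².
ω_f = I_p ω_i / I_f = (2.500)(26.7) / 2.863 = 23.31 rpm.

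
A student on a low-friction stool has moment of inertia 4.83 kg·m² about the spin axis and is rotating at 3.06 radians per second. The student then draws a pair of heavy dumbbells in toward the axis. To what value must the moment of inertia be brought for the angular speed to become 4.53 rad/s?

No external torque acts about the spin axis, so angular momentum is conserved.
I₂ = I₁ω₁ / ω₂ = (4.83)(3.06) / (4.53) = 3.263 kg·m².

I₂ ≈ 3.26 kg·m²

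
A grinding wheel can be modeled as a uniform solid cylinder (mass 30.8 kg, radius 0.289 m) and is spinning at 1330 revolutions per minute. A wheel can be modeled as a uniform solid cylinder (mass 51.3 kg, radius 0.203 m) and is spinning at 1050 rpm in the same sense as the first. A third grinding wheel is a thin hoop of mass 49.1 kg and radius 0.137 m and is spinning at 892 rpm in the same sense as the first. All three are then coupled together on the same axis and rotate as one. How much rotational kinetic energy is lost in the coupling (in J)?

The coupling torques are internal; angular momentum about the shared axis is conserved.
Moments of inertia: I_A = ½(30.8)(0.289)² = 1.286 kg·m²; I_B = ½(51.3)(0.203)² = 1.057 kg·m²; I_C = (49.1)(0.137)² = 0.9216 kg·m².
Taking A's sense as positive: L = (1.286)(1330) + (1.057)(1050) + (0.9216)(892) = 3643 kg·m²·rpm.
Combined I = 1.286 + 1.057 + 0.9216 = 3.265 kg·m².
ω_f = L / I = 3643 / 3.265 = 1116 rpm.
KE_i = ½ΣIω² = 22890 J; KE_f = ½(3.265)(116.8)² = 22280 J.

ΔKE lost ≈ 602 J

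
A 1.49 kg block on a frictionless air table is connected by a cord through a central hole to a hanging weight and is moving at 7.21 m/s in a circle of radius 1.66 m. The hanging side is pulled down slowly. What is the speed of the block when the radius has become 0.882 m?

v₂ ≈ 13.6 m/s

Central (radial) force ⇒ zero torque about the center ⇒ m v r is constant.
v₂ = v₁ r₁ / r₂ = (7.21)(1.66) / (0.882) = 13.57 m/s.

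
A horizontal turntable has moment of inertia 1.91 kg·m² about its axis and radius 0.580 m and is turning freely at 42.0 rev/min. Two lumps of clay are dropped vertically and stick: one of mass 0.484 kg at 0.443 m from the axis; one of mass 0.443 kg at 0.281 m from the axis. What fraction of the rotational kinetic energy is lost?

fraction ≈ 0.0637

The added mass arrives with no angular momentum about the axis, and any external torque about the axis is negligible, so the system's angular momentum is conserved.
Added inertia Σmr² = (0.484)(0.443)² + (0.443)(0.281)² = 0.1300 kg·m²; I_f = 1.910 + 0.1300 = 2.040 kg·m².
ω_f = I_p ω_i / I_f = (1.910)(42.0) / 2.040 = 39.32 rpm.
KE_i = ½(1.910)(4.398 rad/s)² = 18.47 J; KE_f = ½(2.040)(4.118)² = 17.30 J.
Fraction lost = 0.06371.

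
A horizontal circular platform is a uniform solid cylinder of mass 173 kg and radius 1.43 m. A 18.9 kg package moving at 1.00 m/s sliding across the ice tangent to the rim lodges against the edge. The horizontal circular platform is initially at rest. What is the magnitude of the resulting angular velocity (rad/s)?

|ω_f| ≈ 0.125 rad/s

About the central axle the impulsive forces during the collision are internal, so angular momentum about that axis is conserved.
I_p = ½(173)(1.43)² = 176.9 kg·m². Taking the sense of the package's angular momentum as positive, L_{package} = m v R = (18.9)(1.00)(1.43) = 27.03 kg·m²/s.
L_i = 0 + 27.03 = 27.03 kg·m²/s.
After sticking, I_f = I_p + m R² = 176.9 + (18.9)(1.43)² = 215.5 kg·m².
ω_f = L_i / I_f = 27.03 / 215.5 = 0.1254 rad/s.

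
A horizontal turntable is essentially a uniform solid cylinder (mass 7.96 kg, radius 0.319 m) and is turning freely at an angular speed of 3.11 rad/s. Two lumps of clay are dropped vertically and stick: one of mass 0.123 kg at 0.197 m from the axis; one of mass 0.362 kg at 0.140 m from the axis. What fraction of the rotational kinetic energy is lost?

fraction ≈ 0.0285

The added mass arrives with no angular momentum about the axis, and any external torque about the axis is negligible, so the system's angular momentum is conserved.
I_p = ½(7.96)(0.319)² = 0.4050 kg·m².
Added inertia Σmr² = (0.123)(0.197)² + (0.362)(0.140)² = 0.01187 kg·m²; I_f = 0.4050 + 0.01187 = 0.4169 kg·m².
ω_f = I_p ω_i / I_f = (0.4050)(3.11) / 0.4169 = 3.021 rad/s.
KE_i = ½(0.4050)(3.110 rad/s)² = 1.959 J; KE_f = ½(0.4169)(3.021)² = 1.903 J.
Fraction lost = 0.02847.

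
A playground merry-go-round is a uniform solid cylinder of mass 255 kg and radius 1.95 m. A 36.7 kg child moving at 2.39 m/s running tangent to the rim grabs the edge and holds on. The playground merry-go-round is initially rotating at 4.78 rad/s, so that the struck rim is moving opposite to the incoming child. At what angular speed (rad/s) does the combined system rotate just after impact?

|ω_f| ≈ 3.44 rad/s

The axle reaction passes through the axle and exerts no torque about it; angular momentum about the axle is conserved through the impact.
I_p = ½(255)(1.95)² = 484.8 kg·m². Taking the sense of the child's angular momentum as positive, L_{child} = m v R = (36.7)(2.39)(1.95) = 171.0 kg·m²/s.
L_i = −I_p ω_p + m v R = −(484.8)(4.78) + 171.0 = -2146 kg·m²/s.
After sticking, I_f = I_p + m R² = 484.8 + (36.7)(1.95)² = 624.4 kg·m².
ω_f = L_i / I_f = -2146 / 624.4 = -3.438 rad/s.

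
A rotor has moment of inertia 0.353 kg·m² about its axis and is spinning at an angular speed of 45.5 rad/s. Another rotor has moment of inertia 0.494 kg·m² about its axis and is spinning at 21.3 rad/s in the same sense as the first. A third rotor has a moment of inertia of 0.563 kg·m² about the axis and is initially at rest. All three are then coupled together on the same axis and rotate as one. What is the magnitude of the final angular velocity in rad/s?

The coupling torques are internal; angular momentum about the shared axis is conserved.
Taking A's sense as positive: L = (0.3530)(45.5) + (0.4940)(21.3) = 26.58 kg·m²·rad/s.
Combined I = 0.3530 + 0.4940 + 0.5630 = 1.410 kg·m².
ω_f = L / I = 26.58 / 1.410 = 18.85 rad/s.

|ω_f| ≈ 18.9 rad/s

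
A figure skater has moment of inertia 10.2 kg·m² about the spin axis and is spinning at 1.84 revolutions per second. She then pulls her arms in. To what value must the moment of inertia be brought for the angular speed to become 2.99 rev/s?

Angular momentum about the spin axis is conserved since the torque about it is zero.
I₂ = I₁ω₁ / ω₂ = (10.2)(1.84) / (2.99) = 6.277 kg·m².

I₂ ≈ 6.28 kg·m²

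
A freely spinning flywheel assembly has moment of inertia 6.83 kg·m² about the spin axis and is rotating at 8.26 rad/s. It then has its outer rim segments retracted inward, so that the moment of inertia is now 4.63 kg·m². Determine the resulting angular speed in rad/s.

No external torque acts about the spin axis, so angular momentum is conserved.
ω₂ = I₁ω₁ / I₂ = (6.830)(8.26 rad/s) / (4.630) = 12.18 rad/s.

ω₂ ≈ 12.2 rad/s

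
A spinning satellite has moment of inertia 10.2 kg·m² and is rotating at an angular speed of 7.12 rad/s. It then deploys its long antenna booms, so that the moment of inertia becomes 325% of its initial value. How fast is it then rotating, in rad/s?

No external torque acts about the spin axis, so angular momentum is conserved.
I₂ = 3.25 × 10.2 = 33.15 kg·m².
ω₂ = I₁ω₁ / I₂ = (10.20)(7.12 rad/s) / (33.15) = 2.191 rad/s.

ω₂ ≈ 2.19 rad/s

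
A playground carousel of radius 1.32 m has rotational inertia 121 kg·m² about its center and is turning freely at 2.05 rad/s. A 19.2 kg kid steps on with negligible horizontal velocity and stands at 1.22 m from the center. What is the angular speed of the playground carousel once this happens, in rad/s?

No external torque acts about the center; L_before = L_after.
Added inertia Σmr² = (19.2)(1.22)² = 28.58 kg·m²; I_f = 121.0 + 28.58 = 149.6 kg·m².
ω_f = I_p ω_i / I_f = (121.0)(2.05) / 149.6 = 1.658 rad/s.

ω_f ≈ 1.66 rad/s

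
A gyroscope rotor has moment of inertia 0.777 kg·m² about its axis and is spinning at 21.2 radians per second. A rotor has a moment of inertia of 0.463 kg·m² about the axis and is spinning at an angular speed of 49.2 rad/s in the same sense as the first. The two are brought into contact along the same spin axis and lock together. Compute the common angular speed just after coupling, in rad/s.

|ω_f| ≈ 31.7 rad/s

No external torque acts about the common axis, so total angular momentum is conserved.
Taking A's sense as positive: L = (0.7770)(21.2) + (0.4630)(49.2) = 39.25 kg·m²·rad/s.
Combined I = 0.7770 + 0.4630 = 1.240 kg·m².
ω_f = L / I = 39.25 / 1.240 = 31.65 rad/s.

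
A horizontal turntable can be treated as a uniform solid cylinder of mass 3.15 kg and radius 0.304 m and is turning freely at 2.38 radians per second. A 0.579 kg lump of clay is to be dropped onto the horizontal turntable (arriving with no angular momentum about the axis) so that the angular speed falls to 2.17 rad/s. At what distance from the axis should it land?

r ≈ 0.156 m

No external torque acts about the axis; L_before = L_after.
I_p = ½(3.15)(0.304)² = 0.1456 kg·m².
I_p ω_i = (I_p + m r²) ω_f ⇒ m r² = I_p(ω_i/ω_f − 1) = 0.1456(2.38/2.17 − 1) = 0.01409 kg·m².
r = √(0.01409/0.579) = 0.1560 m.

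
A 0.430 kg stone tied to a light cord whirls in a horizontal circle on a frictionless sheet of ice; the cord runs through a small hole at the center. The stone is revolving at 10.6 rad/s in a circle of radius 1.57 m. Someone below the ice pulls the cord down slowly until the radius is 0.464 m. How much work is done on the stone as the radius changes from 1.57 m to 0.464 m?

W ≈ 622 J

The constraining force is radial, so m r² ω about the center is conserved.
ω₂ = ω₁ (r₁/r₂)² = (10.6)(1.57/0.464)² = 121.4 rad/s.
W = ΔKE = ½m(v₂² − v₁²) = 622.2 J.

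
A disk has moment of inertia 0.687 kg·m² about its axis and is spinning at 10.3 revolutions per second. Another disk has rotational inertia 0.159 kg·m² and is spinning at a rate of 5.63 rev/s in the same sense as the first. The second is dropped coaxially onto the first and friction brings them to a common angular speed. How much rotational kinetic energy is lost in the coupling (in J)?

ΔKE lost ≈ 55.6 J

No external torque acts about the common axis, so total angular momentum is conserved.
Taking A's sense as positive: L = (0.6870)(10.3) + (0.1590)(5.63) = 7.971 kg·m²·rev/s.
Combined I = 0.6870 + 0.1590 = 0.8460 kg·m².
ω_f = L / I = 7.971 / 0.8460 = 9.422 rev/s.
KE_i = ½ΣIω² = 1538 J; KE_f = ½(0.8460)(59.20)² = 1483 J.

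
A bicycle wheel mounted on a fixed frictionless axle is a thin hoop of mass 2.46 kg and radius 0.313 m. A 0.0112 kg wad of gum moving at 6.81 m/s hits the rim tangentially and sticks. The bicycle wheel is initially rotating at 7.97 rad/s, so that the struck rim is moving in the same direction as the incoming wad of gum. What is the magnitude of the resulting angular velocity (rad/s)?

|ω_f| ≈ 8.03 rad/s

The axle reaction passes through the axle and exerts no torque about it; angular momentum about the axle is conserved through the impact.
I_p = (2.46)(0.313)² = 0.2410 kg·m². Taking the sense of the wad of gum's angular momentum as positive, L_{wad} = m v R = (0.0112)(6.81)(0.313) = 0.02387 kg·m²/s.
L_i = +I_p ω_p + m v R = +(0.2410)(7.97) + 0.02387 = 1.945 kg·m²/s.
After sticking, I_f = I_p + m R² = 0.2410 + (0.0112)(0.313)² = 0.2421 kg·m².
ω_f = L_i / I_f = 1.945 / 0.2421 = 8.032 rad/s.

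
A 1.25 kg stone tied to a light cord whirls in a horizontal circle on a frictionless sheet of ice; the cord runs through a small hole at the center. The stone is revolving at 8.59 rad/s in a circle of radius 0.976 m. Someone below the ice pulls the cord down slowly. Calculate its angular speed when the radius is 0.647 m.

The constraining force is radial, so m r² ω about the center is conserved.
ω₂ = ω₁ (r₁/r₂)² = (8.59)(0.976/0.647)² = 19.55 rad/s.

ω₂ ≈ 19.5 rad/s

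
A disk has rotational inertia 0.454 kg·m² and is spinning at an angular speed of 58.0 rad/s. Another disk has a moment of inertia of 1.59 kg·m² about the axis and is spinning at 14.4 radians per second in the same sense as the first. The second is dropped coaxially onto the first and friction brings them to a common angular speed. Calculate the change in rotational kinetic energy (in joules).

No external torque acts about the common axis, so total angular momentum is conserved.
Taking A's sense as positive: L = (0.4540)(58.0) + (1.590)(14.4) = 49.23 kg·m²·rad/s.
Combined I = 0.4540 + 1.590 = 2.044 kg·m².
ω_f = L / I = 49.23 / 2.044 = 24.08 rad/s.
KE_i = ½ΣIω² = 928.5 J; KE_f = ½(2.044)(24.08)² = 592.8 J.

ΔKE ≈ -336 J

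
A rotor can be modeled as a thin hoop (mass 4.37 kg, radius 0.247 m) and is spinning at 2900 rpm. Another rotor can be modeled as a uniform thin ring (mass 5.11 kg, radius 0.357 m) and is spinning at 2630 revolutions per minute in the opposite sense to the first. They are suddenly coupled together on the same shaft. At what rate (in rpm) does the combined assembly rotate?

The coupling torques are internal; angular momentum about the shared axis is conserved.
Moments of inertia: I_A = (4.37)(0.247)² = 0.2666 kg·m²; I_B = (5.11)(0.357)² = 0.6513 kg·m².
Taking A's sense as positive: L = (0.2666)(2900) − (0.6513)(2630) = -939.7 kg·m²·rpm.
Combined I = 0.2666 + 0.6513 = 0.9179 kg·m².
ω_f = L / I = -939.7 / 0.9179 = -1024 rpm.

|ω_f| ≈ 1020 rpm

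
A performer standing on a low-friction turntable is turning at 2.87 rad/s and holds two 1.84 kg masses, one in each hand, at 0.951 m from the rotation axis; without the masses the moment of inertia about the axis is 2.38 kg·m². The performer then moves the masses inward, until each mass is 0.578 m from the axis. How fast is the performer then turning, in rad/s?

With no external torque about the axis, L is conserved: I₁ω₁ = I₂ω₂.
I₁ = 2.38 + 2(1.84)(0.951)² = 5.708 kg·m²; I₂ = 2.38 + 2(1.84)(0.578)² = 3.609 kg·m².
ω₂ = I₁ω₁ / I₂ = (5.708)(2.87 rad/s) / (3.609) = 4.539 rad/s.

ω₂ ≈ 4.54 rad/s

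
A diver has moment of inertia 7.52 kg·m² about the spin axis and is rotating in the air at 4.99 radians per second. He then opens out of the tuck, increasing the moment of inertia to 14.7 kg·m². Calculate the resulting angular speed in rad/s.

ω₂ ≈ 2.55 rad/s

No external torque acts about the spin axis, so angular momentum is conserved.
ω₂ = I₁ω₁ / I₂ = (7.520)(4.99 rad/s) / (14.70) = 2.553 rad/s.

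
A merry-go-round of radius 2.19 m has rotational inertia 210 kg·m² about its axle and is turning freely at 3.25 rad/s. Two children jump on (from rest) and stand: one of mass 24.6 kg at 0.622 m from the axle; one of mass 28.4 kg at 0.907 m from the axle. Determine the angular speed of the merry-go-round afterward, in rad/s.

ω_f ≈ 2.81 rad/s

The added mass arrives with no angular momentum about the axle, and any external torque about the axle is negligible, so the system's angular momentum is conserved.
Added inertia Σmr² = (24.6)(0.622)² + (28.4)(0.907)² = 32.88 kg·m²; I_f = 210.0 + 32.88 = 242.9 kg·m².
ω_f = I_p ω_i / I_f = (210.0)(3.25) / 242.9 = 2.810 rad/s.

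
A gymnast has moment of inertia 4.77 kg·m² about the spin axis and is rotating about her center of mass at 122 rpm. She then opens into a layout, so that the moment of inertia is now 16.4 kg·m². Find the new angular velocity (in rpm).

Angular momentum about the spin axis is conserved since the torque about it is zero.
ω₂ = I₁ω₁ / I₂ = (4.770)(122 rpm) / (16.40) = 35.48 rpm.

ω₂ ≈ 35.5 rpm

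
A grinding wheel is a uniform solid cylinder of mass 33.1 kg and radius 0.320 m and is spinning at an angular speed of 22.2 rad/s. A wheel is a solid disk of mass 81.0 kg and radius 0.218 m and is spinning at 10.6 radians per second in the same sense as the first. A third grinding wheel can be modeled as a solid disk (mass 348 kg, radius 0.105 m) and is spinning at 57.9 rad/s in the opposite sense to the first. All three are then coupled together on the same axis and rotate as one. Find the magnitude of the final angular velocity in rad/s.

|ω_f| ≈ 9.58 rad/s

The coupling torques are internal; angular momentum about the shared axis is conserved.
Moments of inertia: I_A = ½(33.1)(0.320)² = 1.695 kg·m²; I_B = ½(81.0)(0.218)² = 1.925 kg·m²; I_C = ½(348)(0.105)² = 1.918 kg·m².
Taking A's sense as positive: L = (1.695)(22.2) + (1.925)(10.6) − (1.918)(57.9) = -53.05 kg·m²·rad/s.
Combined I = 1.695 + 1.925 + 1.918 = 5.538 kg·m².
ω_f = L / I = -53.05 / 5.538 = -9.579 rad/s.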